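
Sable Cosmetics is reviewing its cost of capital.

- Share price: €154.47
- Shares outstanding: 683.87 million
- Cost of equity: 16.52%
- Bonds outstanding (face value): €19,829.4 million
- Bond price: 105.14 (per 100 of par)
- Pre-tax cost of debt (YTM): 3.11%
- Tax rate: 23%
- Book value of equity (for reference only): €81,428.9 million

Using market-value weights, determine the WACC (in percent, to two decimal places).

Market value of equity E = 154.47 × 683.87m = 105637.3989m. Market value of debt D = 19829.4m × 105.14/100 = 20848.63116m.
Total capital V = 105637.3989 + 20848.63116 = 126486.03006.
Equity: weight = 105637.3989/126486.03006 = 0.8352; cost = 16.52%.
Bonds outstanding: weight = 20848.63116/126486.03006 = 0.1648; after-tax cost = 3.11% × (1 − 23%) = 2.3947%.
WACC = 0.8352 × 16.5200% + 0.1648 × 2.3947% = 14.1917%.

14.19%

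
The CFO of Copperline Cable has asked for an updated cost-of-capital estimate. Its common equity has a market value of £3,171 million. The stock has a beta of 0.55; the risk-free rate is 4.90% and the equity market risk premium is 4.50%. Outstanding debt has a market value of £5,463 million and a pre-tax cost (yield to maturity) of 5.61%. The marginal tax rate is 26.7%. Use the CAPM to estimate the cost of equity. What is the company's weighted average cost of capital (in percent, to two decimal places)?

Cost of equity via CAPM: Re = 4.9% + 0.55 × 4.5% = 7.3750%.
Total capital V = 3171 + 5463 = 8634.
Equity: weight = 3171/8634 = 0.3673; cost = 7.375%.
Debt: weight = 5463/8634 = 0.6327; after-tax cost = 5.61% × (1 − 26.7%) = 4.1121%.
WACC = 0.3673 × 7.3750% + 0.6327 × 4.1121% = 5.3105%.

5.31%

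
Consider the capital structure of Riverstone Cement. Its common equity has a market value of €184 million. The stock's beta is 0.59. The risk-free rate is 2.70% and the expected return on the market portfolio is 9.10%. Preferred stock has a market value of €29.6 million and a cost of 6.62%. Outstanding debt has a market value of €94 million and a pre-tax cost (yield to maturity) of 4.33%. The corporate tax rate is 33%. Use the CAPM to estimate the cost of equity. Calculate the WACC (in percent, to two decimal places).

5.40%

Market risk premium = 9.1% − 2.7% = 6.4%.
Cost of equity via CAPM: Re = 2.7% + 0.59 × 6.4% = 6.4760%.
Total capital V = 184 + 29.6 + 94 = 307.6.
Equity: weight = 184/307.6 = 0.5982; cost = 6.476%.
Preferred: weight = 29.6/307.6 = 0.0962; cost = 6.62%.
Debt: weight = 94/307.6 = 0.3056; after-tax cost = 4.33% × (1 − 33%) = 2.9011%.
WACC = 0.5982 × 6.4760% + 0.0962 × 6.6200% + 0.3056 × 2.9011% = 5.3974%.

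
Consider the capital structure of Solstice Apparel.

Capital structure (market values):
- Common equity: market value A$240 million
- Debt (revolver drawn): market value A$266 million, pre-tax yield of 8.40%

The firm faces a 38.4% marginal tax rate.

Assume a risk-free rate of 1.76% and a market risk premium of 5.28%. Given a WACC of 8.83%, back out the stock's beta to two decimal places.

2.11

Total capital V = 240 + 266 = 506.
Equity weight = 240/506 = 0.4743.
Revolver drawn weight = 266/506 = 0.5257.
Debt contribution = 0.5257 × 8.4% × (1 − 38.4%) = 2.7201%.
Required equity contribution = 8.83% − 2.7201% = 6.1099%  ⇒  Re = 12.8816%.
CAPM: 12.8816% = 1.76% + β × 5.28%  ⇒  β = 2.1064.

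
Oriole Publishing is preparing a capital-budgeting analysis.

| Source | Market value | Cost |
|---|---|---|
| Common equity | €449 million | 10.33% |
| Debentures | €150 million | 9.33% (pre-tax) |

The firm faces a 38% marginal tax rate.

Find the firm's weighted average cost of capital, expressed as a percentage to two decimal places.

Total capital V = 449 + 150 = 599.
Equity: weight = 449/599 = 0.7496; cost = 10.33%.
Debentures: weight = 150/599 = 0.2504; after-tax cost = 9.33% × (1 − 38%) = 5.7846%.
WACC = 0.7496 × 10.3300% + 0.2504 × 5.7846% = 9.1918%.

9.19%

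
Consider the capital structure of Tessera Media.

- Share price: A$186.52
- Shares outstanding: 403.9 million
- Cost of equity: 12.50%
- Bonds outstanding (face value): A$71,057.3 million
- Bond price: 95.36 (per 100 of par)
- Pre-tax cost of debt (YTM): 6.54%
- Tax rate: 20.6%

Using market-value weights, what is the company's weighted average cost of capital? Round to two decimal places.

9.04%

Market value of equity E = 186.52 × 403.9m = 75335.428m. Market value of debt D = 71057.3m × 95.36/100 = 67760.24128m.
Total capital V = 75335.428 + 67760.24128 = 143095.66928.
Equity: weight = 75335.428/143095.66928 = 0.5265; cost = 12.5%.
Bonds outstanding: weight = 67760.24128/143095.66928 = 0.4735; after-tax cost = 6.54% × (1 − 20.6%) = 5.1928%.
WACC = 0.5265 × 12.5000% + 0.4735 × 5.1928% = 9.0398%.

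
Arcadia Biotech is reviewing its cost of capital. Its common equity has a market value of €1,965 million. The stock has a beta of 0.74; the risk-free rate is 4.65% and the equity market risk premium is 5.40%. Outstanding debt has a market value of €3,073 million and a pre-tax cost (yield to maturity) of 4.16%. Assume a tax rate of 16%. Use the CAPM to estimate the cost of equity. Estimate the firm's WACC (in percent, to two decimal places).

Cost of equity via CAPM: Re = 4.65% + 0.74 × 5.4% = 8.6460%.
Total capital V = 1965 + 3073 = 5038.
Equity: weight = 1965/5038 = 0.3900; cost = 8.646%.
Debt: weight = 3073/5038 = 0.6100; after-tax cost = 4.16% × (1 − 16%) = 3.4944%.
WACC = 0.3900 × 8.6460% + 0.6100 × 3.4944% = 5.5037%.

5.50%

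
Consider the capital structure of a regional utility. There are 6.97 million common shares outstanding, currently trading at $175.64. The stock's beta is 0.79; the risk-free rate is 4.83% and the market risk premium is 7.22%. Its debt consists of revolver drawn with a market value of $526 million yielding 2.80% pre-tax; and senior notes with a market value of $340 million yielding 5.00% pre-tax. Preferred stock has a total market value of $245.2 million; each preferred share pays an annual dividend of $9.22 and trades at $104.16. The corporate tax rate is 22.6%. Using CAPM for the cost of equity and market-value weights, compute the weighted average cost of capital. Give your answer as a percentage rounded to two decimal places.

Cost of equity via CAPM: Re = 4.83% + 0.79 × 7.22% = 10.5338%.
Cost of preferred: Rp = 9.22 / 104.16 = 8.8518%.
Market value of equity E = 175.64 × 6.97m = 1224.2108m.
Total capital V = 1224.2108 + 245.2 + 526 + 340 = 2335.4108.
Equity: weight = 1224.2108/2335.4108 = 0.5242; cost = 10.5338%.
Preferred: weight = 245.2/2335.4108 = 0.1050; cost = 8.8518%.
Revolver drawn: weight = 526/2335.4108 = 0.2252; after-tax cost = 2.8% × (1 − 22.6%) = 2.1672%.
Senior notes: weight = 340/2335.4108 = 0.1456; after-tax cost = 5% × (1 − 22.6%) = 3.8700%.
WACC = 0.5242 × 10.5338% + 0.1050 × 8.8518% + 0.2252 × 2.1672% + 0.1456 × 3.8700% = 7.5027%.

7.50%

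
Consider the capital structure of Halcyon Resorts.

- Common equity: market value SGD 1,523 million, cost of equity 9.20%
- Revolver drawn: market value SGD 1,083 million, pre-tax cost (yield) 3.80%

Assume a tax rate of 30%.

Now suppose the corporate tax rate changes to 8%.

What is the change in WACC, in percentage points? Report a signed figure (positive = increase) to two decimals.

Current WACC:
Total capital V = 1523 + 1083 = 2606.
Equity: weight = 1523/2606 = 0.5844; cost = 9.2%.
Revolver drawn: weight = 1083/2606 = 0.4156; after-tax cost = 3.8% × (1 − 30%) = 2.6600%.
WACC = 0.5844 × 9.2000% + 0.4156 × 2.6600% = 6.4821%.
After the change:
Total capital V = 1523 + 1083 = 2606.
Equity: weight = 1523/2606 = 0.5844; cost = 9.2%.
Revolver drawn: weight = 1083/2606 = 0.4156; after-tax cost = 3.8% × (1 − 8%) = 3.4960%.
WACC = 0.5844 × 9.2000% + 0.4156 × 3.4960% = 6.8295%.
Change in WACC = 6.8295% − 6.4821% = 0.3474 pp.

+0.35 pp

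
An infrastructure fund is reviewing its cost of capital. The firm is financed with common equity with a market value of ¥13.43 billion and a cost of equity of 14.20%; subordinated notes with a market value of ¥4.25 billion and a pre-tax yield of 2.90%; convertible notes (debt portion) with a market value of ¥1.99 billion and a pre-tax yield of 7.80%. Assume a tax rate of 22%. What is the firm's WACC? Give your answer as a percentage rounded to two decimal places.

Total capital V = 13.43 + 4.25 + 1.99 = 19.67.
Equity: weight = 13.43/19.67 = 0.6828; cost = 14.2%.
Subordinated notes: weight = 4.25/19.67 = 0.2161; after-tax cost = 2.9% × (1 − 22%) = 2.2620%.
Convertible notes (debt portion): weight = 1.99/19.67 = 0.1012; after-tax cost = 7.8% × (1 − 22%) = 6.0840%.
WACC = 0.6828 × 14.2000% + 0.2161 × 2.2620% + 0.1012 × 6.0840% = 10.7995%.

10.80%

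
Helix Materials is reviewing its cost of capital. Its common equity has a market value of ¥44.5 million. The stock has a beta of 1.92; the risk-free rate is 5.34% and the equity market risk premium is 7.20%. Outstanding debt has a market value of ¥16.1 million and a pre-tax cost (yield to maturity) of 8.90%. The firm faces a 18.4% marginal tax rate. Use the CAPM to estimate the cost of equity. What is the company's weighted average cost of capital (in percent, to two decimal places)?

Cost of equity via CAPM: Re = 5.34% + 1.92 × 7.2% = 19.1640%.
Total capital V = 44.5 + 16.1 = 60.6.
Equity: weight = 44.5/60.6 = 0.7343; cost = 19.164%.
Debt: weight = 16.1/60.6 = 0.2657; after-tax cost = 8.9% × (1 − 18.4%) = 7.2624%.
WACC = 0.7343 × 19.1640% + 0.2657 × 7.2624% = 16.0020%.

16.00%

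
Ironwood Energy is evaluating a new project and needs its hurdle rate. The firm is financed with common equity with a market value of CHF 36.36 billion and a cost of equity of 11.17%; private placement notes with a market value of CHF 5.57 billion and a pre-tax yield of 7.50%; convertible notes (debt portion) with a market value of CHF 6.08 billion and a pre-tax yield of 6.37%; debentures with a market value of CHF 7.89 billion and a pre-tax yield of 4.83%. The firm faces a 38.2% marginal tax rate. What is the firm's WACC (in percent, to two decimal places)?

Total capital V = 36.36 + 5.57 + 6.08 + 7.89 = 55.9.
Equity: weight = 36.36/55.9 = 0.6504; cost = 11.17%.
Private placement notes: weight = 5.57/55.9 = 0.0996; after-tax cost = 7.5% × (1 − 38.2%) = 4.6350%.
Convertible notes (debt portion): weight = 6.08/55.9 = 0.1088; after-tax cost = 6.37% × (1 − 38.2%) = 3.9367%.
Debentures: weight = 7.89/55.9 = 0.1411; after-tax cost = 4.83% × (1 − 38.2%) = 2.9849%.
WACC = 0.6504 × 11.1700% + 0.0996 × 4.6350% + 0.1088 × 3.9367% + 0.1411 × 2.9849% = 8.5768%.

8.58%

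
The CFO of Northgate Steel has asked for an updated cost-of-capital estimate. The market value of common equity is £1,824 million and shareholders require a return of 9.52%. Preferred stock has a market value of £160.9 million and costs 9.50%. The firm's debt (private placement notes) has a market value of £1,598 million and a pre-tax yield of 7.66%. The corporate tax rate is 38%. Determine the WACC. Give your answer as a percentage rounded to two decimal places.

Total capital V = 1824 + 160.9 + 1598 = 3582.9.
Equity: weight = 1824/3582.9 = 0.5091; cost = 9.52%.
Preferred: weight = 160.9/3582.9 = 0.0449; cost = 9.5%.
Private placement notes: weight = 1598/3582.9 = 0.4460; after-tax cost = 7.66% × (1 − 38%) = 4.7492%.
WACC = 0.5091 × 9.5200% + 0.0449 × 9.5000% + 0.4460 × 4.7492% = 7.3913%.

7.39%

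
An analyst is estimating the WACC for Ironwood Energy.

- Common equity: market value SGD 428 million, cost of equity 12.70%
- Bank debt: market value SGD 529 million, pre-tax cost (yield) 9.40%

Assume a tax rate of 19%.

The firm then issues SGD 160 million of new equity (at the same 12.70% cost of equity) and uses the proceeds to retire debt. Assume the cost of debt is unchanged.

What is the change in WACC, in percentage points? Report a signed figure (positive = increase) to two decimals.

Current WACC:
Total capital V = 428 + 529 = 957.
Equity: weight = 428/957 = 0.4472; cost = 12.7%.
Bank debt: weight = 529/957 = 0.5528; after-tax cost = 9.4% × (1 − 19%) = 7.6140%.
WACC = 0.4472 × 12.7000% + 0.5528 × 7.6140% = 9.8886%.
After the change:
Total capital V = 588 + 369 = 957.
Equity: weight = 588/957 = 0.6144; cost = 12.7%.
Bank debt: weight = 369/957 = 0.3856; after-tax cost = 9.4% × (1 − 19%) = 7.6140%.
WACC = 0.6144 × 12.7000% + 0.3856 × 7.6140% = 10.7389%.
Change in WACC = 10.7389% − 9.8886% = 0.8503 pp.

+0.85 pp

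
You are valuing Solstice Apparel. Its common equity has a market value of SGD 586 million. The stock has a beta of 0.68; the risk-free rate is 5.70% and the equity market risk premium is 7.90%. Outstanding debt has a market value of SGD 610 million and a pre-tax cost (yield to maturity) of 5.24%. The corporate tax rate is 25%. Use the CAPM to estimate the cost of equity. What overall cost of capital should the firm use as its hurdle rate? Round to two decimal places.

7.43%

Cost of equity via CAPM: Re = 5.7% + 0.68 × 7.9% = 11.0720%.
Total capital V = 586 + 610 = 1196.
Equity: weight = 586/1196 = 0.4900; cost = 11.072%.
Debt: weight = 610/1196 = 0.5100; after-tax cost = 5.24% × (1 − 25%) = 3.9300%.
WACC = 0.4900 × 11.0720% + 0.5100 × 3.9300% = 7.4293%.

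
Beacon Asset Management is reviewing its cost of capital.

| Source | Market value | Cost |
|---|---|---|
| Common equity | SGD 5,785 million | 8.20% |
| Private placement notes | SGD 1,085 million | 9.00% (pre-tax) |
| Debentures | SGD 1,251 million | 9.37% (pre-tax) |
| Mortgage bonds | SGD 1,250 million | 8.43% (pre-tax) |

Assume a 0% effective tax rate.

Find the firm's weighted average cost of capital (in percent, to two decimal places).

8.48%

Total capital V = 5785 + 1085 + 1251 + 1250 = 9371.
Equity: weight = 5785/9371 = 0.6173; cost = 8.2%.
Private placement notes: weight = 1085/9371 = 0.1158; after-tax cost = 9% × (1 − 0%) = 9.0000%.
Debentures: weight = 1251/9371 = 0.1335; after-tax cost = 9.37% × (1 − 0%) = 9.3700%.
Mortgage bonds: weight = 1250/9371 = 0.1334; after-tax cost = 8.43% × (1 − 0%) = 8.4300%.
WACC = 0.6173 × 8.2000% + 0.1158 × 9.0000% + 0.1335 × 9.3700% + 0.1334 × 8.4300% = 8.4795%.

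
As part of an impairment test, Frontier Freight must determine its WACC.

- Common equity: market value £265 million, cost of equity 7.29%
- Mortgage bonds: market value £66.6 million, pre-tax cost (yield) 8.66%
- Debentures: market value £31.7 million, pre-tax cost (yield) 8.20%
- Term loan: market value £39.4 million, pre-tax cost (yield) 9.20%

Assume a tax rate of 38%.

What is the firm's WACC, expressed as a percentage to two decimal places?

6.64%

Total capital V = 265 + 66.6 + 31.7 + 39.4 = 402.7.
Equity: weight = 265/402.7 = 0.6581; cost = 7.29%.
Mortgage bonds: weight = 66.6/402.7 = 0.1654; after-tax cost = 8.66% × (1 − 38%) = 5.3692%.
Debentures: weight = 31.7/402.7 = 0.0787; after-tax cost = 8.2% × (1 − 38%) = 5.0840%.
Term loan: weight = 39.4/402.7 = 0.0978; after-tax cost = 9.2% × (1 − 38%) = 5.7040%.
WACC = 0.6581 × 7.2900% + 0.1654 × 5.3692% + 0.0787 × 5.0840% + 0.0978 × 5.7040% = 6.6435%.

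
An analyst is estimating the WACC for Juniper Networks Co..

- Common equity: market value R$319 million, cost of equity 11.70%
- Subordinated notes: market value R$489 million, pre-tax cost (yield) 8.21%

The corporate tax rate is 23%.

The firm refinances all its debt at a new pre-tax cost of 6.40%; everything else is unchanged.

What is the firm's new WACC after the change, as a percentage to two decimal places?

After the change:
Total capital V = 319 + 489 = 808.
Equity: weight = 319/808 = 0.3948; cost = 11.7%.
Subordinated notes: weight = 489/808 = 0.6052; after-tax cost = 6.4% × (1 − 23%) = 4.9280%.
WACC = 0.3948 × 11.7000% + 0.6052 × 4.9280% = 7.6016%.

7.60%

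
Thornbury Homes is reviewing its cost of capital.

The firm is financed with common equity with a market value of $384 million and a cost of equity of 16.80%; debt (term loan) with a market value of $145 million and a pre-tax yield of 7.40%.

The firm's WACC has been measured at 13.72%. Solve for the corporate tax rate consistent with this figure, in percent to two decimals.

Total capital V = 384 + 145 = 529.
Equity weight = 384/529 = 0.7259.
Term loan weight = 145/529 = 0.2741.
Equity contribution = 0.7259 × 16.8% = 12.1951%.
Debt contribution must be 13.72% − 12.1951% = 1.5249%.
0.2741 × 7.4% × (1 − T) = 1.5249%  ⇒  (1 − T) = 0.7518.
T = 24.8201%.

24.82%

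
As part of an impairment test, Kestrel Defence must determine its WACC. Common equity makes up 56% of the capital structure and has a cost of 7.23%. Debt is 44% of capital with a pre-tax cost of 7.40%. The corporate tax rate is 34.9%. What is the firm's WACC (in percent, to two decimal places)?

6.17%

After-tax cost of debt = 7.4% × (1 − 34.9%) = 4.8174%.
WACC = 0.560 × 7.2300% + 0.440 × 4.8174% = 6.1685%.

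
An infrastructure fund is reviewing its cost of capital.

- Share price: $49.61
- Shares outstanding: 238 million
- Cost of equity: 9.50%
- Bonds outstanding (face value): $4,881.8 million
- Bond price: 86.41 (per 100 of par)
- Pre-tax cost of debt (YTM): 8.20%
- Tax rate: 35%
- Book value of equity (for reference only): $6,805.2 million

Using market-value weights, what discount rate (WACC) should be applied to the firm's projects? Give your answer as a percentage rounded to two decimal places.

Market value of equity E = 49.61 × 238m = 11807.18m. Market value of debt D = 4881.8m × 86.41/100 = 4218.36338m.
Total capital V = 11807.18 + 4218.36338 = 16025.54338.
Equity: weight = 11807.18/16025.54338 = 0.7368; cost = 9.5%.
Bonds outstanding: weight = 4218.36338/16025.54338 = 0.2632; after-tax cost = 8.2% × (1 − 35%) = 5.3300%.
WACC = 0.7368 × 9.5000% + 0.2632 × 5.3300% = 8.4023%.

8.40%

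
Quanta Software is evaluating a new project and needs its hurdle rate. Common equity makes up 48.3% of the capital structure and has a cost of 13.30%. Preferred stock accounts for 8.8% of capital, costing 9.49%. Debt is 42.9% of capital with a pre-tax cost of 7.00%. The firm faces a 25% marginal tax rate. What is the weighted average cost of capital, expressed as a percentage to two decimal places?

9.51%

After-tax cost of debt = 7% × (1 − 25%) = 5.2500%.
WACC = 0.483 × 13.3000% + 0.088 × 9.4900% + 0.429 × 5.2500% = 9.5113%.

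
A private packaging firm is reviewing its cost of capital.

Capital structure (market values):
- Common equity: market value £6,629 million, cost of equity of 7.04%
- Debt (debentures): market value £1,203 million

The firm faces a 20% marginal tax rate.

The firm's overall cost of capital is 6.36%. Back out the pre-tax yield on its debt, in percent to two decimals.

Total capital V = 6629 + 1203 = 7832.
Equity weight = 6629/7832 = 0.8464.
Debentures weight = 1203/7832 = 0.1536.
Equity contribution = 0.8464 × 7.04% = 5.9587%.
Remaining for debt = 6.36% − 5.9587% = 0.4013%.
Rd × (1 − 20%) × 0.1536 = 0.4013%  ⇒  Rd = 3.2662%.

3.27%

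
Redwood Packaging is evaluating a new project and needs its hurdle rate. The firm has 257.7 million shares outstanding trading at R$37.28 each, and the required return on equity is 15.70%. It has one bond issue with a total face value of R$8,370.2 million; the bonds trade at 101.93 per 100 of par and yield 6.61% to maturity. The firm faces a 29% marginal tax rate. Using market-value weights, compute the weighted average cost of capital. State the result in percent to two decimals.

10.52%

Market value of equity E = 37.28 × 257.7m = 9607.056m. Market value of debt D = 8370.2m × 101.93/100 = 8531.74486m.
Total capital V = 9607.056 + 8531.74486 = 18138.80086.
Equity: weight = 9607.056/18138.80086 = 0.5296; cost = 15.7%.
Bonds outstanding: weight = 8531.74486/18138.80086 = 0.4704; after-tax cost = 6.61% × (1 − 29%) = 4.6931%.
WACC = 0.5296 × 15.7000% + 0.4704 × 4.6931% = 10.5228%.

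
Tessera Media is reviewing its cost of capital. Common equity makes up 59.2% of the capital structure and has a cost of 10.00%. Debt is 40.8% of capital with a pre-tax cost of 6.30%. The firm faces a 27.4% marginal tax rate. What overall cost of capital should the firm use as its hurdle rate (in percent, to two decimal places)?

After-tax cost of debt = 6.3% × (1 − 27.4%) = 4.5738%.
WACC = 0.592 × 10.0000% + 0.408 × 4.5738% = 7.7861%.

7.79%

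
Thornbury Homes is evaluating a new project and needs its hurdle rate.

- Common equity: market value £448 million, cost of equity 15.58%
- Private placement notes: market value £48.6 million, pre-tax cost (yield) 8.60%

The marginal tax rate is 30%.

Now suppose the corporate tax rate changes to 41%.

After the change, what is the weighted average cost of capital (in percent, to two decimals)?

14.55%

After the change:
Total capital V = 448 + 48.6 = 496.6.
Equity: weight = 448/496.6 = 0.9021; cost = 15.58%.
Private placement notes: weight = 48.6/496.6 = 0.0979; after-tax cost = 8.6% × (1 − 41%) = 5.0740%.
WACC = 0.9021 × 15.5800% + 0.0979 × 5.0740% = 14.5518%.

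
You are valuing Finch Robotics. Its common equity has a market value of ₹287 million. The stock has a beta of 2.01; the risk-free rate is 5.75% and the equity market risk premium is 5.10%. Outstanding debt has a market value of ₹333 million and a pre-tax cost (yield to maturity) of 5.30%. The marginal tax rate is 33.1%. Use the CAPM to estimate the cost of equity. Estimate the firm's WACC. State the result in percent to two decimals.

9.31%

Cost of equity via CAPM: Re = 5.75% + 2.01 × 5.1% = 16.0010%.
Total capital V = 287 + 333 = 620.
Equity: weight = 287/620 = 0.4629; cost = 16.001%.
Debt: weight = 333/620 = 0.5371; after-tax cost = 5.3% × (1 − 33.1%) = 3.5457%.
WACC = 0.4629 × 16.0010% + 0.5371 × 3.5457% = 9.3113%.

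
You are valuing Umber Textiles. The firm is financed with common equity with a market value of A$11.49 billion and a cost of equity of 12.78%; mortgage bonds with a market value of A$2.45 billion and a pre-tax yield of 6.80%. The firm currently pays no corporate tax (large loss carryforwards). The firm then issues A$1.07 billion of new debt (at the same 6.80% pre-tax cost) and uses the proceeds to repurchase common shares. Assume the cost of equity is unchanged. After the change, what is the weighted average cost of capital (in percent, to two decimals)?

11.27%

After the change:
Total capital V = 10.42 + 3.52 = 13.94.
Equity: weight = 10.42/13.94 = 0.7475; cost = 12.78%.
Mortgage bonds: weight = 3.52/13.94 = 0.2525; after-tax cost = 6.8% × (1 − 0%) = 6.8000%.
WACC = 0.7475 × 12.7800% + 0.2525 × 6.8000% = 11.2700%.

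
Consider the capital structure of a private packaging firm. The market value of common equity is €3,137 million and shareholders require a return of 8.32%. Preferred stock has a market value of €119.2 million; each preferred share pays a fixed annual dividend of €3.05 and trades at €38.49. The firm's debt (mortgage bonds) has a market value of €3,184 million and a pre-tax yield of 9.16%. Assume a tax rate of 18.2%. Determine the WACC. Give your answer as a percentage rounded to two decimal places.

7.90%

Cost of preferred: Rp = 3.05 / 38.49 = 7.9241%.
Total capital V = 3137 + 119.2 + 3184 = 6440.2.
Equity: weight = 3137/6440.2 = 0.4871; cost = 8.32%.
Preferred: weight = 119.2/6440.2 = 0.0185; cost = 7.9241%.
Mortgage bonds: weight = 3184/6440.2 = 0.4944; after-tax cost = 9.16% × (1 − 18.2%) = 7.4929%.
WACC = 0.4871 × 8.3200% + 0.0185 × 7.9241% + 0.4944 × 7.4929% = 7.9037%.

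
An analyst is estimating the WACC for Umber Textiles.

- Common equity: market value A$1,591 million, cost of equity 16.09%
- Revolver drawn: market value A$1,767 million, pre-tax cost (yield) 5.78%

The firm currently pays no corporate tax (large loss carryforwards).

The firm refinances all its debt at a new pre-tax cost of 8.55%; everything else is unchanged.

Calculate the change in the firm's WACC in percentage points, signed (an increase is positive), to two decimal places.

Current WACC:
Total capital V = 1591 + 1767 = 3358.
Equity: weight = 1591/3358 = 0.4738; cost = 16.09%.
Revolver drawn: weight = 1767/3358 = 0.5262; after-tax cost = 5.78% × (1 − 0%) = 5.7800%.
WACC = 0.4738 × 16.0900% + 0.5262 × 5.7800% = 10.6648%.
After the change:
Total capital V = 1591 + 1767 = 3358.
Equity: weight = 1591/3358 = 0.4738; cost = 16.09%.
Revolver drawn: weight = 1767/3358 = 0.5262; after-tax cost = 8.55% × (1 − 0%) = 8.5500%.
WACC = 0.4738 × 16.0900% + 0.5262 × 8.5500% = 12.1224%.
Change in WACC = 12.1224% − 10.6648% = 1.4576 pp.

+1.46 pp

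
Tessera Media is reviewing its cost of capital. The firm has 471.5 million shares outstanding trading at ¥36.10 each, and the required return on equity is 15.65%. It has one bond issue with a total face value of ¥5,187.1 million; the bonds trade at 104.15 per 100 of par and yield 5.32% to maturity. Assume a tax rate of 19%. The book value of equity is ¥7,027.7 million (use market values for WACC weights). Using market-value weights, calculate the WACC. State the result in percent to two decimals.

12.92%

Market value of equity E = 36.1 × 471.5m = 17021.15m. Market value of debt D = 5187.1m × 104.15/100 = 5402.36465m.
Total capital V = 17021.15 + 5402.36465 = 22423.51465.
Equity: weight = 17021.15/22423.51465 = 0.7591; cost = 15.65%.
Bonds outstanding: weight = 5402.36465/22423.51465 = 0.2409; after-tax cost = 5.32% × (1 − 19%) = 4.3092%.
WACC = 0.7591 × 15.6500% + 0.2409 × 4.3092% = 12.9177%.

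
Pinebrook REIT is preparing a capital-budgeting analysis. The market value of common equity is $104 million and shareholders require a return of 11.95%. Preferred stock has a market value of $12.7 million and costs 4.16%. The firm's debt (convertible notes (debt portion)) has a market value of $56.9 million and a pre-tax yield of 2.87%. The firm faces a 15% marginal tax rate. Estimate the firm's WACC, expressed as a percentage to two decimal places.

8.26%

Total capital V = 104 + 12.7 + 56.9 = 173.6.
Equity: weight = 104/173.6 = 0.5991; cost = 11.95%.
Preferred: weight = 12.7/173.6 = 0.0732; cost = 4.16%.
Convertible notes (debt portion): weight = 56.9/173.6 = 0.3278; after-tax cost = 2.87% × (1 − 15%) = 2.4395%.
WACC = 0.5991 × 11.9500% + 0.0732 × 4.1600% + 0.3278 × 2.4395% = 8.2629%.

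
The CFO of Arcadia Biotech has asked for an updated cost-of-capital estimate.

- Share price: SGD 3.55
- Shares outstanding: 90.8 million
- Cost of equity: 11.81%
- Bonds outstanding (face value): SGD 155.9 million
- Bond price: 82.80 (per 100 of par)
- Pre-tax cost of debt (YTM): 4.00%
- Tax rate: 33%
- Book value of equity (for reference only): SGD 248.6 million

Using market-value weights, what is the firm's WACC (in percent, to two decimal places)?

Market value of equity E = 3.55 × 90.8m = 322.34m. Market value of debt D = 155.9m × 82.8/100 = 129.0852m.
Total capital V = 322.34 + 129.0852 = 451.4252.
Equity: weight = 322.34/451.4252 = 0.7140; cost = 11.81%.
Bonds outstanding: weight = 129.0852/451.4252 = 0.2860; after-tax cost = 4% × (1 − 33%) = 2.6800%.
WACC = 0.7140 × 11.8100% + 0.2860 × 2.6800% = 9.1993%.

9.20%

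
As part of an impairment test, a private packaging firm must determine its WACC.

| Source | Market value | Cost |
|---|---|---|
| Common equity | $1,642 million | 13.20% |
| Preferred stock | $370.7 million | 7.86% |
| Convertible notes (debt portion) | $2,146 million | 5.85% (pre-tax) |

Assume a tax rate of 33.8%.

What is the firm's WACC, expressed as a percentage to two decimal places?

7.91%

Total capital V = 1642 + 370.7 + 2146 = 4158.7.
Equity: weight = 1642/4158.7 = 0.3948; cost = 13.2%.
Preferred: weight = 370.7/4158.7 = 0.0891; cost = 7.86%.
Convertible notes (debt portion): weight = 2146/4158.7 = 0.5160; after-tax cost = 5.85% × (1 − 33.8%) = 3.8727%.
WACC = 0.3948 × 13.2000% + 0.0891 × 7.8600% + 0.5160 × 3.8727% = 7.9109%.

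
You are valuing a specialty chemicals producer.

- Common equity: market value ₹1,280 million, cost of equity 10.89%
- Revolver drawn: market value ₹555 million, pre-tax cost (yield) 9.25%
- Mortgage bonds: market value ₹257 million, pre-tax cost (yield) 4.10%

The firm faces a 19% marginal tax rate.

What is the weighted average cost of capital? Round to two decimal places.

Total capital V = 1280 + 555 + 257 = 2092.
Equity: weight = 1280/2092 = 0.6119; cost = 10.89%.
Revolver drawn: weight = 555/2092 = 0.2653; after-tax cost = 9.25% × (1 − 19%) = 7.4925%.
Mortgage bonds: weight = 257/2092 = 0.1228; after-tax cost = 4.1% × (1 − 19%) = 3.3210%.
WACC = 0.6119 × 10.8900% + 0.2653 × 7.4925% + 0.1228 × 3.3210% = 9.0588%.

9.06%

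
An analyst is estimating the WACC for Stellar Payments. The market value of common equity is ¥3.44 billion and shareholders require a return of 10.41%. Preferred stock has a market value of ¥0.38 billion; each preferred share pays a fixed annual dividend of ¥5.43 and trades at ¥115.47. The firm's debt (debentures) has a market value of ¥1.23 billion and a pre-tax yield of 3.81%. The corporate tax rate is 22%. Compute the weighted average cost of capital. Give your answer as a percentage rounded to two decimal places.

Cost of preferred: Rp = 5.43 / 115.47 = 4.7025%.
Total capital V = 3.44 + 0.38 + 1.23 = 5.05.
Equity: weight = 3.44/5.05 = 0.6812; cost = 10.41%.
Preferred: weight = 0.38/5.05 = 0.0752; cost = 4.7025%.
Debentures: weight = 1.23/5.05 = 0.2436; after-tax cost = 3.81% × (1 − 22%) = 2.9718%.
WACC = 0.6812 × 10.4100% + 0.0752 × 4.7025% + 0.2436 × 2.9718% = 8.1688%.

8.17%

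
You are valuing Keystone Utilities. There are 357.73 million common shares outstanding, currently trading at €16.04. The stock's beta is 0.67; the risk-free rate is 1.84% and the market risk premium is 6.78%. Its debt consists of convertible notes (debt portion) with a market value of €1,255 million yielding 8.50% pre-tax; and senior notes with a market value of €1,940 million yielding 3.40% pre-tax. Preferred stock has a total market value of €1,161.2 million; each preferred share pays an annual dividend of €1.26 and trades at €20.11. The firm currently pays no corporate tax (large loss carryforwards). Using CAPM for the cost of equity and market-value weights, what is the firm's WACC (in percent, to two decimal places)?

6.06%

Cost of equity via CAPM: Re = 1.84% + 0.67 × 6.78% = 6.3826%.
Cost of preferred: Rp = 1.26 / 20.11 = 6.2655%.
Market value of equity E = 16.04 × 357.73m = 5737.9892m.
Total capital V = 5737.9892 + 1161.2 + 1255 + 1940 = 10094.1892.
Equity: weight = 5737.9892/10094.1892 = 0.5684; cost = 6.3826%.
Preferred: weight = 1161.2/10094.1892 = 0.1150; cost = 6.2655%.
Convertible notes (debt portion): weight = 1255/10094.1892 = 0.1243; after-tax cost = 8.5% × (1 − 0%) = 8.5000%.
Senior notes: weight = 1940/10094.1892 = 0.1922; after-tax cost = 3.4% × (1 − 0%) = 3.4000%.
WACC = 0.5684 × 6.3826% + 0.1150 × 6.2655% + 0.1243 × 8.5000% + 0.1922 × 3.4000% = 6.0592%.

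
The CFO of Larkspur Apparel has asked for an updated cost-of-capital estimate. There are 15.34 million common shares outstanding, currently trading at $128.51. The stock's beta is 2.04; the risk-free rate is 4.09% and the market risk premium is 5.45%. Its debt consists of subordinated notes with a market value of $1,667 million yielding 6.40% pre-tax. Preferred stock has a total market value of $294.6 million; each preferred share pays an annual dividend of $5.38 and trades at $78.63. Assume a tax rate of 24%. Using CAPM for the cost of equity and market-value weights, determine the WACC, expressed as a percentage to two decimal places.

Cost of equity via CAPM: Re = 4.09% + 2.04 × 5.45% = 15.2080%.
Cost of preferred: Rp = 5.38 / 78.63 = 6.8422%.
Market value of equity E = 128.51 × 15.34m = 1971.3434m.
Total capital V = 1971.3434 + 294.6 + 1667 = 3932.9434.
Equity: weight = 1971.3434/3932.9434 = 0.5012; cost = 15.208%.
Preferred: weight = 294.6/3932.9434 = 0.0749; cost = 6.8422%.
Subordinated notes: weight = 1667/3932.9434 = 0.4239; after-tax cost = 6.4% × (1 − 24%) = 4.8640%.
WACC = 0.5012 × 15.2080% + 0.0749 × 6.8422% + 0.4239 × 4.8640% = 10.1970%.

10.20%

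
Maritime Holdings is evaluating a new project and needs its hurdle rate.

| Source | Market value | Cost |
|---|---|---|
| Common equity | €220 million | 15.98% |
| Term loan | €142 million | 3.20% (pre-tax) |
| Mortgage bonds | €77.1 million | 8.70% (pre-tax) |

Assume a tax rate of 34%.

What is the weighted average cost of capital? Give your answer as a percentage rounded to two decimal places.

Total capital V = 220 + 142 + 77.1 = 439.1.
Equity: weight = 220/439.1 = 0.5010; cost = 15.98%.
Term loan: weight = 142/439.1 = 0.3234; after-tax cost = 3.2% × (1 − 34%) = 2.1120%.
Mortgage bonds: weight = 77.1/439.1 = 0.1756; after-tax cost = 8.7% × (1 − 34%) = 5.7420%.
WACC = 0.5010 × 15.9800% + 0.3234 × 2.1120% + 0.1756 × 5.7420% = 9.6976%.

9.70%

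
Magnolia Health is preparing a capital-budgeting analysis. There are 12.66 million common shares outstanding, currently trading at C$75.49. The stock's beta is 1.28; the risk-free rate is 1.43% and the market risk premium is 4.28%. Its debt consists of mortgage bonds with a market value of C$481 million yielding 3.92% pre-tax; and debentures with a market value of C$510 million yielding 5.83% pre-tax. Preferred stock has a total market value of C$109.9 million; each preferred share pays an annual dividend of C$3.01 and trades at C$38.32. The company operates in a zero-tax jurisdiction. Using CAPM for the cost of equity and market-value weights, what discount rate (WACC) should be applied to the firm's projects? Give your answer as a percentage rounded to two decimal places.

5.99%

Cost of equity via CAPM: Re = 1.43% + 1.28 × 4.28% = 6.9084%.
Cost of preferred: Rp = 3.01 / 38.32 = 7.8549%.
Market value of equity E = 75.49 × 12.66m = 955.7034m.
Total capital V = 955.7034 + 109.9 + 481 + 510 = 2056.6034.
Equity: weight = 955.7034/2056.6034 = 0.4647; cost = 6.9084%.
Preferred: weight = 109.9/2056.6034 = 0.0534; cost = 7.8549%.
Mortgage bonds: weight = 481/2056.6034 = 0.2339; after-tax cost = 3.92% × (1 − 0%) = 3.9200%.
Debentures: weight = 510/2056.6034 = 0.2480; after-tax cost = 5.83% × (1 − 0%) = 5.8300%.
WACC = 0.4647 × 6.9084% + 0.0534 × 7.8549% + 0.2339 × 3.9200% + 0.2480 × 5.8300% = 5.9926%.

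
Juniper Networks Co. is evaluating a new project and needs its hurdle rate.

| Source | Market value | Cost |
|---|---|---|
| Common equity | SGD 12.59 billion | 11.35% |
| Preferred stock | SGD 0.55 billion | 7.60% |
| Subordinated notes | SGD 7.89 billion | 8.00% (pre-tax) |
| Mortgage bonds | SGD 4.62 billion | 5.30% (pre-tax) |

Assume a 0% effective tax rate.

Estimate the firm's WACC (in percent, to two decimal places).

9.15%

Total capital V = 12.59 + 0.55 + 7.89 + 4.62 = 25.65.
Equity: weight = 12.59/25.65 = 0.4908; cost = 11.35%.
Preferred: weight = 0.55/25.65 = 0.0214; cost = 7.6%.
Subordinated notes: weight = 7.89/25.65 = 0.3076; after-tax cost = 8% × (1 − 0%) = 8.0000%.
Mortgage bonds: weight = 4.62/25.65 = 0.1801; after-tax cost = 5.3% × (1 − 0%) = 5.3000%.
WACC = 0.4908 × 11.3500% + 0.0214 × 7.6000% + 0.3076 × 8.0000% + 0.1801 × 5.3000% = 9.1494%.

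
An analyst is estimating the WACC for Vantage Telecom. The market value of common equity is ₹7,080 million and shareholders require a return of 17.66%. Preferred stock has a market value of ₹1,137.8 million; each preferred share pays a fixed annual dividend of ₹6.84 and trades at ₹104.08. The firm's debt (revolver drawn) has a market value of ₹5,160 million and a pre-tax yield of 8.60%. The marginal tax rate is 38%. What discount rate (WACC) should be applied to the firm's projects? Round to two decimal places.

Cost of preferred: Rp = 6.84 / 104.08 = 6.5719%.
Total capital V = 7080 + 1137.8 + 5160 = 13377.8.
Equity: weight = 7080/13377.8 = 0.5292; cost = 17.66%.
Preferred: weight = 1137.8/13377.8 = 0.0851; cost = 6.5719%.
Revolver drawn: weight = 5160/13377.8 = 0.3857; after-tax cost = 8.6% × (1 − 38%) = 5.3320%.
WACC = 0.5292 × 17.6600% + 0.0851 × 6.5719% + 0.3857 × 5.3320% = 11.9619%.

11.96%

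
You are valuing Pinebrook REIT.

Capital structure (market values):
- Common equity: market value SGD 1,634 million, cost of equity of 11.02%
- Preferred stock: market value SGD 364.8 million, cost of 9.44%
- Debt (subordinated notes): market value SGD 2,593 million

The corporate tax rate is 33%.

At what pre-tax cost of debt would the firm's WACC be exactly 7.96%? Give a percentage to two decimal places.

Total capital V = 1634 + 364.8 + 2593 = 4591.8.
Equity weight = 1634/4591.8 = 0.3559.
Preferred weight = 364.8/4591.8 = 0.0794.
Subordinated notes weight = 2593/4591.8 = 0.5647.
Equity contribution = 0.3559 × 11.02% = 3.9215%.
Preferred contribution = 0.0794 × 9.44% = 0.7500%.
Remaining for debt = 7.96% − 4.6715% = 3.2885%.
Rd × (1 − 33%) × 0.5647 = 3.2885%  ⇒  Rd = 8.6918%.

8.69%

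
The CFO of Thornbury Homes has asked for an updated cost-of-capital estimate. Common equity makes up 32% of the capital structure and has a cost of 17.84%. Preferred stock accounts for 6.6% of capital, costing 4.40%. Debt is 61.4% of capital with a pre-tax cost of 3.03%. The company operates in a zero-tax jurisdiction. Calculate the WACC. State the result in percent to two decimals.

7.86%

After-tax cost of debt = 3.03% × (1 − 0%) = 3.0300%.
WACC = 0.320 × 17.8400% + 0.066 × 4.4000% + 0.614 × 3.0300% = 7.8596%.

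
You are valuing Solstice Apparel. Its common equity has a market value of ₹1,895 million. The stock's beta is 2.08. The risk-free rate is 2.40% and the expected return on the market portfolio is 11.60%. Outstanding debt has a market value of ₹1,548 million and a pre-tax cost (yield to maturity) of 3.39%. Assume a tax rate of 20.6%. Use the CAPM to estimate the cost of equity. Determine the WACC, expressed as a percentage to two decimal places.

13.06%

Market risk premium = 11.6% − 2.4% = 9.2%.
Cost of equity via CAPM: Re = 2.4% + 2.08 × 9.2% = 21.5360%.
Total capital V = 1895 + 1548 = 3443.
Equity: weight = 1895/3443 = 0.5504; cost = 21.536%.
Debt: weight = 1548/3443 = 0.4496; after-tax cost = 3.39% × (1 − 20.6%) = 2.6917%.
WACC = 0.5504 × 21.5360% + 0.4496 × 2.6917% = 13.0634%.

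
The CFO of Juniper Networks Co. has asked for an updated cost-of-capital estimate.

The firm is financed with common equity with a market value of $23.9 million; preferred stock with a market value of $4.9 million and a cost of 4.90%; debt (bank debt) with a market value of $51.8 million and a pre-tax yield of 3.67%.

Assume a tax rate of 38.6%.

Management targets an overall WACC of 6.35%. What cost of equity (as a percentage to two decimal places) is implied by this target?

15.53%

Total capital V = 23.9 + 4.9 + 51.8 = 80.6.
Equity weight = 23.9/80.6 = 0.2965.
Preferred weight = 4.9/80.6 = 0.0608.
Bank debt weight = 51.8/80.6 = 0.6427.
Debt contribution = 0.6427 × 3.67% × (1 − 38.6%) = 1.4482%.
Preferred contribution = 0.0608 × 4.9% = 0.2979%.
Required equity contribution = 6.35% − 1.7461% = 4.6039%.
Re = 4.6039% / 0.2965 = 15.5261%.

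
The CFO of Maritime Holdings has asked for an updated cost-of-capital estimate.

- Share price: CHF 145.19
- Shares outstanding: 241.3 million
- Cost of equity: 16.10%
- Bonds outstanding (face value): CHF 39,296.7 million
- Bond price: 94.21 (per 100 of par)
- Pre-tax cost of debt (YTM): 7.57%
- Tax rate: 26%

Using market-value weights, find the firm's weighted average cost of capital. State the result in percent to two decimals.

Market value of equity E = 145.19 × 241.3m = 35034.347m. Market value of debt D = 39296.7m × 94.21/100 = 37021.42107m.
Total capital V = 35034.347 + 37021.42107 = 72055.76807.
Equity: weight = 35034.347/72055.76807 = 0.4862; cost = 16.1%.
Bonds outstanding: weight = 37021.42107/72055.76807 = 0.5138; after-tax cost = 7.57% × (1 − 26%) = 5.6018%.
WACC = 0.4862 × 16.1000% + 0.5138 × 5.6018% = 10.7061%.

10.71%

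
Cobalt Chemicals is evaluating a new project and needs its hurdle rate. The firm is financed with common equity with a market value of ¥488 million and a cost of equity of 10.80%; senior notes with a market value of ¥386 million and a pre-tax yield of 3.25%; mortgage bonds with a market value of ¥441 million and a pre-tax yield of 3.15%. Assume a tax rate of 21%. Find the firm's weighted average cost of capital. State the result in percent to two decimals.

Total capital V = 488 + 386 + 441 = 1315.
Equity: weight = 488/1315 = 0.3711; cost = 10.8%.
Senior notes: weight = 386/1315 = 0.2935; after-tax cost = 3.25% × (1 − 21%) = 2.5675%.
Mortgage bonds: weight = 441/1315 = 0.3354; after-tax cost = 3.15% × (1 − 21%) = 2.4885%.
WACC = 0.3711 × 10.8000% + 0.2935 × 2.5675% + 0.3354 × 2.4885% = 5.5961%.

5.60%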